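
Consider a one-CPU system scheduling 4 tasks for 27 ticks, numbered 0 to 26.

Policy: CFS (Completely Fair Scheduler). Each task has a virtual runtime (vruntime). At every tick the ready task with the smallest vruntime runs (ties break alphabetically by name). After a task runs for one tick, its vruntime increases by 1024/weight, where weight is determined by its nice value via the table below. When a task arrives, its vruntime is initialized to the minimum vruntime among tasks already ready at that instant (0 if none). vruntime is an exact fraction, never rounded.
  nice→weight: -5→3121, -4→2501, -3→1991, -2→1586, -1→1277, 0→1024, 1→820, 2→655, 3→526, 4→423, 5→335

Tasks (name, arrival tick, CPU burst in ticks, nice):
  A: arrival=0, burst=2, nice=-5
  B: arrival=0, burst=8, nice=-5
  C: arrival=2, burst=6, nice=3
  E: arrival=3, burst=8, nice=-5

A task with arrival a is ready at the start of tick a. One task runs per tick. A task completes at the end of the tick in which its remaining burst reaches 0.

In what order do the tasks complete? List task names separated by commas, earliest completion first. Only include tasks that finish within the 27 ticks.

completion order = A, B, E, C

t=0: vr[A=0 B=0] → run A
t=1: vr[A=1024/3121 B=0] → run B
t=2: vr[A=1024/3121 B=1024/3121 C=1024/3121] → run A
t=3: vr[B=1024/3121 C=1024/3121 E=1024/3121] → run B
t=4: vr[B=2048/3121 C=1024/3121 E=1024/3121] → run C
t=5: vr[B=2048/3121 C=1867264/820823 E=1024/3121] → run E
t=6: vr[B=2048/3121 C=1867264/820823 E=2048/3121] → run B
t=7: vr[B=3072/3121 C=1867264/820823 E=2048/3121] → run E
t=8: vr[B=3072/3121 C=1867264/820823 E=3072/3121] → run B
t=9: vr[B=4096/3121 C=1867264/820823 E=3072/3121] → run E
t=10: vr[B=4096/3121 C=1867264/820823 E=4096/3121] → run B
t=11: vr[B=5120/3121 C=1867264/820823 E=4096/3121] → run E
t=12: vr[B=5120/3121 C=1867264/820823 E=5120/3121] → run B
t=13: vr[B=6144/3121 C=1867264/820823 E=5120/3121] → run E
t=14: vr[B=6144/3121 C=1867264/820823 E=6144/3121] → run B
t=15: vr[B=7168/3121 C=1867264/820823 E=6144/3121] → run E
t=16: vr[B=7168/3121 C=1867264/820823 E=7168/3121] → run C
t=17: vr[B=7168/3121 C=3465216/820823 E=7168/3121] → run B
t=18: vr[C=3465216/820823 E=7168/3121] → run E
t=19: vr[C=3465216/820823 E=8192/3121] → run E
t=20: vr[C=3465216/820823] → run C
t=21: vr[C=5063168/820823] → run C
t=22: vr[C=6661120/820823] → run C
t=23: vr[C=8259072/820823] → run C
t=24: (idle)
t=25: (idle)
t=26: (idle)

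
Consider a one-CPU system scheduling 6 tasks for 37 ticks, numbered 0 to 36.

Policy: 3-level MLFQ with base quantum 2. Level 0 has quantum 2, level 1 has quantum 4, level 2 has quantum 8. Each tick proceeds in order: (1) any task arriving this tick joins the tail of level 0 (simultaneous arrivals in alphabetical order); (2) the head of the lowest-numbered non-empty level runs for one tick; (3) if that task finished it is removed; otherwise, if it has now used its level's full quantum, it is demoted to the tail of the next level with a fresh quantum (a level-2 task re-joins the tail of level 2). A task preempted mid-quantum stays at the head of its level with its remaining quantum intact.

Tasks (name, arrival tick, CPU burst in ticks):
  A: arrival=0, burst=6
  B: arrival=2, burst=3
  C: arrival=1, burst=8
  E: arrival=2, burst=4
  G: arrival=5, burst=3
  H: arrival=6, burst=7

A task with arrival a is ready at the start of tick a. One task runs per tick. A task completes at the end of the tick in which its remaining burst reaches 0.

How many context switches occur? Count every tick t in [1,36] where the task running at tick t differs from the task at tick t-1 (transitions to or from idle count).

t=0: L0/L1/L2 = A/-/- → run A
t=1: L0/L1/L2 = AC/-/- → run A
t=2: L0/L1/L2 = CBE/A/- → run C
t=3: L0/L1/L2 = CBE/A/- → run C
t=4: L0/L1/L2 = BE/AC/- → run B
t=5: L0/L1/L2 = BEG/AC/- → run B
t=6: L0/L1/L2 = EGH/ACB/- → run E
t=7: L0/L1/L2 = EGH/ACB/- → run E
t=8: L0/L1/L2 = GH/ACBE/- → run G
t=9: L0/L1/L2 = GH/ACBE/- → run G
t=10: L0/L1/L2 = H/ACBEG/- → run H
t=11: L0/L1/L2 = H/ACBEG/- → run H
t=12: L0/L1/L2 = -/ACBEGH/- → run A
t=13: L0/L1/L2 = -/ACBEGH/- → run A
t=14: L0/L1/L2 = -/ACBEGH/- → run A
t=15: L0/L1/L2 = -/ACBEGH/- → run A
t=16: L0/L1/L2 = -/CBEGH/- → run C
t=17: L0/L1/L2 = -/CBEGH/- → run C
t=18: L0/L1/L2 = -/CBEGH/- → run C
t=19: L0/L1/L2 = -/CBEGH/- → run C
t=20: L0/L1/L2 = -/BEGH/C → run B
t=21: L0/L1/L2 = -/EGH/C → run E
t=22: L0/L1/L2 = -/EGH/C → run E
t=23: L0/L1/L2 = -/GH/C → run G
t=24: L0/L1/L2 = -/H/C → run H
t=25: L0/L1/L2 = -/H/C → run H
t=26: L0/L1/L2 = -/H/C → run H
t=27: L0/L1/L2 = -/H/C → run H
t=28: L0/L1/L2 = -/-/CH → run C
t=29: L0/L1/L2 = -/-/CH → run C
t=30: L0/L1/L2 = -/-/H → run H
t=31: (idle)
t=32: (idle)
t=33: (idle)
t=34: (idle)
t=35: (idle)
t=36: (idle)

context switches = 14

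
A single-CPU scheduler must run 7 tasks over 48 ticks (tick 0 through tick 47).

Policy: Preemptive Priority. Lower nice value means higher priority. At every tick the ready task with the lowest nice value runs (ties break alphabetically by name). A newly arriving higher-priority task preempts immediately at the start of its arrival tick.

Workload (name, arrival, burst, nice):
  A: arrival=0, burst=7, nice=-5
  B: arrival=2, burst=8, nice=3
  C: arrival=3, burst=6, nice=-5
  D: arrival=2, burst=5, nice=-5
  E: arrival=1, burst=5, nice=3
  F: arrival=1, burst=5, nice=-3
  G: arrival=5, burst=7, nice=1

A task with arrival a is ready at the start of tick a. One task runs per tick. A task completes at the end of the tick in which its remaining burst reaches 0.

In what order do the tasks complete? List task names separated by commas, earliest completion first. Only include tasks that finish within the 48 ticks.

completion order = A, C, D, F, G, B, E

t=0: ready={A} → run A
t=1: ready={A,E,F} → run A
t=2: ready={A,B,D,E,F} → run A
t=3: ready={A,B,C,D,E,F} → run A
t=4: ready={A,B,C,D,E,F} → run A
t=5: ready={A,B,C,D,E,F,G} → run A
t=6: ready={A,B,C,D,E,F,G} → run A
t=7: ready={B,C,D,E,F,G} → run C
t=8: ready={B,C,D,E,F,G} → run C
t=9: ready={B,C,D,E,F,G} → run C
t=10: ready={B,C,D,E,F,G} → run C
t=11: ready={B,C,D,E,F,G} → run C
t=12: ready={B,C,D,E,F,G} → run C
t=13: ready={B,D,E,F,G} → run D
t=14: ready={B,D,E,F,G} → run D
t=15: ready={B,D,E,F,G} → run D
t=16: ready={B,D,E,F,G} → run D
t=17: ready={B,D,E,F,G} → run D
t=18: ready={B,E,F,G} → run F
t=19: ready={B,E,F,G} → run F
t=20: ready={B,E,F,G} → run F
t=21: ready={B,E,F,G} → run F
t=22: ready={B,E,F,G} → run F
t=23: ready={B,E,G} → run G
t=24: ready={B,E,G} → run G
t=25: ready={B,E,G} → run G
t=26: ready={B,E,G} → run G
t=27: ready={B,E,G} → run G
t=28: ready={B,E,G} → run G
t=29: ready={B,E,G} → run G
t=30: ready={B,E} → run B
t=31: ready={B,E} → run B
t=32: ready={B,E} → run B
t=33: ready={B,E} → run B
t=34: ready={B,E} → run B
t=35: ready={B,E} → run B
t=36: ready={B,E} → run B
t=37: ready={B,E} → run B
t=38: ready={E} → run E
t=39: ready={E} → run E
t=40: ready={E} → run E
t=41: ready={E} → run E
t=42: ready={E} → run E
t=43: (idle)
t=44: (idle)
t=45: (idle)
t=46: (idle)
t=47: (idle)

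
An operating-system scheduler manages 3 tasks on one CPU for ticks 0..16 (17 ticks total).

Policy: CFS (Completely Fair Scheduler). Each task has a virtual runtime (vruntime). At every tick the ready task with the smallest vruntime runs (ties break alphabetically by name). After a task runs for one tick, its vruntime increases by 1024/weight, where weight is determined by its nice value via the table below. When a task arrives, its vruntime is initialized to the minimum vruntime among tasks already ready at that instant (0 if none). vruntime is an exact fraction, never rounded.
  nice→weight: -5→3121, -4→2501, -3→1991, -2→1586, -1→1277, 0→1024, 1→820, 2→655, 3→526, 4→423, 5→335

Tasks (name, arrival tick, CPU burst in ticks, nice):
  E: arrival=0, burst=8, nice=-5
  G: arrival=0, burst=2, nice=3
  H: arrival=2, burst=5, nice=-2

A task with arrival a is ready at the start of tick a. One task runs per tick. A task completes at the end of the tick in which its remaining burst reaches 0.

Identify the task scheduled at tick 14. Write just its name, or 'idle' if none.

t=0: vr[E=0 G=0] → run E
t=1: vr[E=1024/3121 G=0] → run G
t=2: vr[E=1024/3121 G=512/263 H=1024/3121] → run E
t=3: vr[E=2048/3121 G=512/263 H=1024/3121] → run H
t=4: vr[E=2048/3121 G=512/263 H=2409984/2474953] → run E
t=5: vr[E=3072/3121 G=512/263 H=2409984/2474953] → run H
t=6: vr[E=3072/3121 G=512/263 H=4007936/2474953] → run E
t=7: vr[E=4096/3121 G=512/263 H=4007936/2474953] → run E
t=8: vr[E=5120/3121 G=512/263 H=4007936/2474953] → run H
t=9: vr[E=5120/3121 G=512/263 H=5605888/2474953] → run E
t=10: vr[E=6144/3121 G=512/263 H=5605888/2474953] → run G
t=11: vr[E=6144/3121 H=5605888/2474953] → run E
t=12: vr[E=7168/3121 H=5605888/2474953] → run H
t=13: vr[E=7168/3121 H=7203840/2474953] → run E
t=14: vr[H=7203840/2474953] → run H
t=15: (idle)
t=16: (idle)

running at tick 14 = H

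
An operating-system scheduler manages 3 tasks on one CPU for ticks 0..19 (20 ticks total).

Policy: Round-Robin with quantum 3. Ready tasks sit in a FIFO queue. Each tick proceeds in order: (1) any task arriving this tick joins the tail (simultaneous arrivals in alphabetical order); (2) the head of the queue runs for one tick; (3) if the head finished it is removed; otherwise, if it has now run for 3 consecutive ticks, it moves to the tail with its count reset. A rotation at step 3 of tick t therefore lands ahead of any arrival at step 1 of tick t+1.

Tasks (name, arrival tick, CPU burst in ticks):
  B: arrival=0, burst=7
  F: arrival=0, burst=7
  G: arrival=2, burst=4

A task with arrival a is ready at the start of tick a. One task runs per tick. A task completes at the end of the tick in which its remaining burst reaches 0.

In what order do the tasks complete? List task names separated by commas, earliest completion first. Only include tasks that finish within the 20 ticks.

t=0: queue=[B,F] q_used=0 → run B
t=1: queue=[B,F] q_used=1 → run B
t=2: queue=[B,F,G] q_used=2 → run B
t=3: queue=[F,G,B] q_used=0 → run F
t=4: queue=[F,G,B] q_used=1 → run F
t=5: queue=[F,G,B] q_used=2 → run F
t=6: queue=[G,B,F] q_used=0 → run G
t=7: queue=[G,B,F] q_used=1 → run G
t=8: queue=[G,B,F] q_used=2 → run G
t=9: queue=[B,F,G] q_used=0 → run B
t=10: queue=[B,F,G] q_used=1 → run B
t=11: queue=[B,F,G] q_used=2 → run B
t=12: queue=[F,G,B] q_used=0 → run F
t=13: queue=[F,G,B] q_used=1 → run F
t=14: queue=[F,G,B] q_used=2 → run F
t=15: queue=[G,B,F] q_used=0 → run G
t=16: queue=[B,F] q_used=0 → run B
t=17: queue=[F] q_used=0 → run F
t=18: (idle)
t=19: (idle)

completion order = G, B, F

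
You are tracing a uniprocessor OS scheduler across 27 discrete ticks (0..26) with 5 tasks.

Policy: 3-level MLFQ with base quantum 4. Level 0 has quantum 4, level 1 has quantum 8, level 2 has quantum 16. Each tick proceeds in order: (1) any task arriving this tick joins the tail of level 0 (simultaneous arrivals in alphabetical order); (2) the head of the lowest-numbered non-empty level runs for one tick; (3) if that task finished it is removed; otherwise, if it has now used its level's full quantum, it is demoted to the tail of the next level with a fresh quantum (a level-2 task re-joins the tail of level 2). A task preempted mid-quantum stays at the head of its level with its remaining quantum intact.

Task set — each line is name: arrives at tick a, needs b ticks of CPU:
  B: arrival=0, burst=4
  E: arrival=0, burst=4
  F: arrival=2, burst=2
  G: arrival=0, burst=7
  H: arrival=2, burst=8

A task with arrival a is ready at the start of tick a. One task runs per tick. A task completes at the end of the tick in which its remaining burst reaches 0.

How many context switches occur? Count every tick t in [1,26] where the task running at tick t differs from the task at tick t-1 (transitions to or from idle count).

context switches = 7

t=0: L0/L1/L2 = BEG/-/- → run B
t=1: L0/L1/L2 = BEG/-/- → run B
t=2: L0/L1/L2 = BEGFH/-/- → run B
t=3: L0/L1/L2 = BEGFH/-/- → run B
t=4: L0/L1/L2 = EGFH/-/- → run E
t=5: L0/L1/L2 = EGFH/-/- → run E
t=6: L0/L1/L2 = EGFH/-/- → run E
t=7: L0/L1/L2 = EGFH/-/- → run E
t=8: L0/L1/L2 = GFH/-/- → run G
t=9: L0/L1/L2 = GFH/-/- → run G
t=10: L0/L1/L2 = GFH/-/- → run G
t=11: L0/L1/L2 = GFH/-/- → run G
t=12: L0/L1/L2 = FH/G/- → run F
t=13: L0/L1/L2 = FH/G/- → run F
t=14: L0/L1/L2 = H/G/- → run H
t=15: L0/L1/L2 = H/G/- → run H
t=16: L0/L1/L2 = H/G/- → run H
t=17: L0/L1/L2 = H/G/- → run H
t=18: L0/L1/L2 = -/GH/- → run G
t=19: L0/L1/L2 = -/GH/- → run G
t=20: L0/L1/L2 = -/GH/- → run G
t=21: L0/L1/L2 = -/H/- → run H
t=22: L0/L1/L2 = -/H/- → run H
t=23: L0/L1/L2 = -/H/- → run H
t=24: L0/L1/L2 = -/H/- → run H
t=25: (idle)
t=26: (idle)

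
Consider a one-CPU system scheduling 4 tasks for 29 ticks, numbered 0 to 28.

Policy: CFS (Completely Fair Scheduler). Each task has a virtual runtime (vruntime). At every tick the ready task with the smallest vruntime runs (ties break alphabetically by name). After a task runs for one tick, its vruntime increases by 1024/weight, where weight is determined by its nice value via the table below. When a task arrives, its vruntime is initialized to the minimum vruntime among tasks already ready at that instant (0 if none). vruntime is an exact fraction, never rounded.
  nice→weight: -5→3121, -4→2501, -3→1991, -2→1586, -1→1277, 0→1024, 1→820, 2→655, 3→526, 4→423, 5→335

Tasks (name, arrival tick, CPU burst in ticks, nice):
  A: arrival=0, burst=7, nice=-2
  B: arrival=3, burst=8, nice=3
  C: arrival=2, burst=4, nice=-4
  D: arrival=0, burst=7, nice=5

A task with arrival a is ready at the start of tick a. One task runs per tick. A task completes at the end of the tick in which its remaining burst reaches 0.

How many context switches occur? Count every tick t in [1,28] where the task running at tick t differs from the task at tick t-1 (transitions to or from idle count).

t=0: vr[A=0 D=0] → run A
t=1: vr[A=512/793 D=0] → run D
t=2: vr[A=512/793 C=512/793 D=1024/335] → run A
t=3: vr[A=1024/793 B=512/793 C=512/793 D=1024/335] → run B
t=4: vr[A=1024/793 B=540672/208559 C=512/793 D=1024/335] → run C
t=5: vr[A=1024/793 B=540672/208559 C=34304/32513 D=1024/335] → run C
t=6: vr[A=1024/793 B=540672/208559 C=47616/32513 D=1024/335] → run A
t=7: vr[A=1536/793 B=540672/208559 C=47616/32513 D=1024/335] → run C
t=8: vr[A=1536/793 B=540672/208559 C=60928/32513 D=1024/335] → run C
t=9: vr[A=1536/793 B=540672/208559 D=1024/335] → run A
t=10: vr[A=2048/793 B=540672/208559 D=1024/335] → run A
t=11: vr[A=2560/793 B=540672/208559 D=1024/335] → run B
t=12: vr[A=2560/793 B=946688/208559 D=1024/335] → run D
t=13: vr[A=2560/793 B=946688/208559 D=2048/335] → run A
t=14: vr[A=3072/793 B=946688/208559 D=2048/335] → run A
t=15: vr[B=946688/208559 D=2048/335] → run B
t=16: vr[B=1352704/208559 D=2048/335] → run D
t=17: vr[B=1352704/208559 D=3072/335] → run B
t=18: vr[B=1758720/208559 D=3072/335] → run B
t=19: vr[B=2164736/208559 D=3072/335] → run D
t=20: vr[B=2164736/208559 D=4096/335] → run B
t=21: vr[B=2570752/208559 D=4096/335] → run D
t=22: vr[B=2570752/208559 D=1024/67] → run B
t=23: vr[B=2976768/208559 D=1024/67] → run B
t=24: vr[D=1024/67] → run D
t=25: vr[D=6144/335] → run D
t=26: (idle)
t=27: (idle)
t=28: (idle)

context switches = 19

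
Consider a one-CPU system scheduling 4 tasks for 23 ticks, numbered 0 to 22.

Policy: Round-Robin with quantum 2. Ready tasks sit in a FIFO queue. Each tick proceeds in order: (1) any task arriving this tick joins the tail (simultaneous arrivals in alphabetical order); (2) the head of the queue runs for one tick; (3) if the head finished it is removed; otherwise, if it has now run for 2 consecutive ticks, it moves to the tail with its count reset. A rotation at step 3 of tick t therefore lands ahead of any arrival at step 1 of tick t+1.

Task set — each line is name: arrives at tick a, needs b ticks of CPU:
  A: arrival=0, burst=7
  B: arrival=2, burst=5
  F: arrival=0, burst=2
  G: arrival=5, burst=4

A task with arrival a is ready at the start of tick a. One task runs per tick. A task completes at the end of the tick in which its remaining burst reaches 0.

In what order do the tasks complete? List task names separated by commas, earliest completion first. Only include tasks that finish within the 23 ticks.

completion order = F, G, A, B

t=0: queue=[A,F] q_used=0 → run A
t=1: queue=[A,F] q_used=1 → run A
t=2: queue=[F,A,B] q_used=0 → run F
t=3: queue=[F,A,B] q_used=1 → run F
t=4: queue=[A,B] q_used=0 → run A
t=5: queue=[A,B,G] q_used=1 → run A
t=6: queue=[B,G,A] q_used=0 → run B
t=7: queue=[B,G,A] q_used=1 → run B
t=8: queue=[G,A,B] q_used=0 → run G
t=9: queue=[G,A,B] q_used=1 → run G
t=10: queue=[A,B,G] q_used=0 → run A
t=11: queue=[A,B,G] q_used=1 → run A
t=12: queue=[B,G,A] q_used=0 → run B
t=13: queue=[B,G,A] q_used=1 → run B
t=14: queue=[G,A,B] q_used=0 → run G
t=15: queue=[G,A,B] q_used=1 → run G
t=16: queue=[A,B] q_used=0 → run A
t=17: queue=[B] q_used=0 → run B
t=18: (idle)
t=19: (idle)
t=20: (idle)
t=21: (idle)
t=22: (idle)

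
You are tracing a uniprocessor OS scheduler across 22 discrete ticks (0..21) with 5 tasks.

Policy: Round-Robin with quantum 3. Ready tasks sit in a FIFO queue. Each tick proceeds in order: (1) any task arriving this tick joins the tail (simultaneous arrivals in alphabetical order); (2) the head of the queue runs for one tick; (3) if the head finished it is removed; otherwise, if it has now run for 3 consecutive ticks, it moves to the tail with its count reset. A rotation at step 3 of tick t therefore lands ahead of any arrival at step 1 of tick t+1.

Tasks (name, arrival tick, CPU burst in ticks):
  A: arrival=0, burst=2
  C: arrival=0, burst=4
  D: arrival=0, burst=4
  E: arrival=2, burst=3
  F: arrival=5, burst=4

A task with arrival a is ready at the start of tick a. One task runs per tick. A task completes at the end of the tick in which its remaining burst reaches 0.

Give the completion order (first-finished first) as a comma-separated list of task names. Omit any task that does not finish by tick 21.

t=0: queue=[A,C,D] q_used=0 → run A
t=1: queue=[A,C,D] q_used=1 → run A
t=2: queue=[C,D,E] q_used=0 → run C
t=3: queue=[C,D,E] q_used=1 → run C
t=4: queue=[C,D,E] q_used=2 → run C
t=5: queue=[D,E,C,F] q_used=0 → run D
t=6: queue=[D,E,C,F] q_used=1 → run D
t=7: queue=[D,E,C,F] q_used=2 → run D
t=8: queue=[E,C,F,D] q_used=0 → run E
t=9: queue=[E,C,F,D] q_used=1 → run E
t=10: queue=[E,C,F,D] q_used=2 → run E
t=11: queue=[C,F,D] q_used=0 → run C
t=12: queue=[F,D] q_used=0 → run F
t=13: queue=[F,D] q_used=1 → run F
t=14: queue=[F,D] q_used=2 → run F
t=15: queue=[D,F] q_used=0 → run D
t=16: queue=[F] q_used=0 → run F
t=17: (idle)
t=18: (idle)
t=19: (idle)
t=20: (idle)
t=21: (idle)

completion order = A, E, C, D, F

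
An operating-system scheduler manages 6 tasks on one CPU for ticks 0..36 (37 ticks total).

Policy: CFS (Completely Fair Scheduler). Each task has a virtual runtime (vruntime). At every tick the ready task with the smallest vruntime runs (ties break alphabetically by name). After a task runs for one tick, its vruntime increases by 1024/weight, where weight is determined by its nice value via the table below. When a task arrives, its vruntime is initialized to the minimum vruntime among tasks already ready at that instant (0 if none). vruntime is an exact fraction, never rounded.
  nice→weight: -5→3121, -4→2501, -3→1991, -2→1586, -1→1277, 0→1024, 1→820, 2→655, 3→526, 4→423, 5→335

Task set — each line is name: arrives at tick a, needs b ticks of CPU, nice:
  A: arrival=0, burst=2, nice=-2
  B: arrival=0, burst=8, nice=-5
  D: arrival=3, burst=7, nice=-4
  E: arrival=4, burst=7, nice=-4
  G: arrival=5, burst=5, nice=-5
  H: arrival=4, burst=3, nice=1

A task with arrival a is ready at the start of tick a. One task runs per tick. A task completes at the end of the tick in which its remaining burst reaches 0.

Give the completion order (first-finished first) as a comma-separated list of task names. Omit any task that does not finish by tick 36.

completion order = A, G, B, D, E, H

t=0: vr[A=0 B=0] → run A
t=1: vr[A=512/793 B=0] → run B
t=2: vr[A=512/793 B=1024/3121] → run B
t=3: vr[A=512/793 B=2048/3121 D=512/793] → run A
t=4: vr[B=2048/3121 D=512/793 E=512/793 H=512/793] → run D
t=5: vr[B=2048/3121 D=34304/32513 E=512/793 G=512/793 H=512/793] → run E
t=6: vr[B=2048/3121 D=34304/32513 E=34304/32513 G=512/793 H=512/793] → run G
t=7: vr[B=2048/3121 D=34304/32513 E=34304/32513 G=2409984/2474953 H=512/793] → run H
t=8: vr[B=2048/3121 D=34304/32513 E=34304/32513 G=2409984/2474953 H=307968/162565] → run B
t=9: vr[B=3072/3121 D=34304/32513 E=34304/32513 G=2409984/2474953 H=307968/162565] → run G
t=10: vr[B=3072/3121 D=34304/32513 E=34304/32513 G=3222016/2474953 H=307968/162565] → run B
t=11: vr[B=4096/3121 D=34304/32513 E=34304/32513 G=3222016/2474953 H=307968/162565] → run D
t=12: vr[B=4096/3121 D=47616/32513 E=34304/32513 G=3222016/2474953 H=307968/162565] → run E
t=13: vr[B=4096/3121 D=47616/32513 E=47616/32513 G=3222016/2474953 H=307968/162565] → run G
t=14: vr[B=4096/3121 D=47616/32513 E=47616/32513 G=4034048/2474953 H=307968/162565] → run B
t=15: vr[B=5120/3121 D=47616/32513 E=47616/32513 G=4034048/2474953 H=307968/162565] → run D
t=16: vr[B=5120/3121 D=60928/32513 E=47616/32513 G=4034048/2474953 H=307968/162565] → run E
t=17: vr[B=5120/3121 D=60928/32513 E=60928/32513 G=4034048/2474953 H=307968/162565] → run G
t=18: vr[B=5120/3121 D=60928/32513 E=60928/32513 G=4846080/2474953 H=307968/162565] → run B
t=19: vr[B=6144/3121 D=60928/32513 E=60928/32513 G=4846080/2474953 H=307968/162565] → run D
t=20: vr[B=6144/3121 D=74240/32513 E=60928/32513 G=4846080/2474953 H=307968/162565] → run E
t=21: vr[B=6144/3121 D=74240/32513 E=74240/32513 G=4846080/2474953 H=307968/162565] → run H
t=22: vr[B=6144/3121 D=74240/32513 E=74240/32513 G=4846080/2474953 H=510976/162565] → run G
t=23: vr[B=6144/3121 D=74240/32513 E=74240/32513 H=510976/162565] → run B
t=24: vr[B=7168/3121 D=74240/32513 E=74240/32513 H=510976/162565] → run D
t=25: vr[B=7168/3121 D=87552/32513 E=74240/32513 H=510976/162565] → run E
t=26: vr[B=7168/3121 D=87552/32513 E=87552/32513 H=510976/162565] → run B
t=27: vr[D=87552/32513 E=87552/32513 H=510976/162565] → run D
t=28: vr[D=100864/32513 E=87552/32513 H=510976/162565] → run E
t=29: vr[D=100864/32513 E=100864/32513 H=510976/162565] → run D
t=30: vr[E=100864/32513 H=510976/162565] → run E
t=31: vr[H=510976/162565] → run H
t=32: (idle)
t=33: (idle)
t=34: (idle)
t=35: (idle)
t=36: (idle)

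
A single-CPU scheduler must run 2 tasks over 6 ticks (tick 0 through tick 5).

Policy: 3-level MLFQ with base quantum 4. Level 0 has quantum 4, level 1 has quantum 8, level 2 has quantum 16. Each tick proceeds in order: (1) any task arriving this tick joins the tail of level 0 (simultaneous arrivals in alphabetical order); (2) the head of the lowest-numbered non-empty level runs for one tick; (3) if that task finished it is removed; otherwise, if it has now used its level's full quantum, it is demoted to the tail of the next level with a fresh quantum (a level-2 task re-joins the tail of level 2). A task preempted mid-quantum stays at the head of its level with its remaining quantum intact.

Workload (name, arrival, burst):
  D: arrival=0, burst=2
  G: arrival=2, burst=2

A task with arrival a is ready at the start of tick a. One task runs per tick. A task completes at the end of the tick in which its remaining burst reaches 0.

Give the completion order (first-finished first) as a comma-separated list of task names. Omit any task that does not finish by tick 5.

completion order = D, G

t=0: L0/L1/L2 = D/-/- → run D
t=1: L0/L1/L2 = D/-/- → run D
t=2: L0/L1/L2 = G/-/- → run G
t=3: L0/L1/L2 = G/-/- → run G
t=4: (idle)
t=5: (idle)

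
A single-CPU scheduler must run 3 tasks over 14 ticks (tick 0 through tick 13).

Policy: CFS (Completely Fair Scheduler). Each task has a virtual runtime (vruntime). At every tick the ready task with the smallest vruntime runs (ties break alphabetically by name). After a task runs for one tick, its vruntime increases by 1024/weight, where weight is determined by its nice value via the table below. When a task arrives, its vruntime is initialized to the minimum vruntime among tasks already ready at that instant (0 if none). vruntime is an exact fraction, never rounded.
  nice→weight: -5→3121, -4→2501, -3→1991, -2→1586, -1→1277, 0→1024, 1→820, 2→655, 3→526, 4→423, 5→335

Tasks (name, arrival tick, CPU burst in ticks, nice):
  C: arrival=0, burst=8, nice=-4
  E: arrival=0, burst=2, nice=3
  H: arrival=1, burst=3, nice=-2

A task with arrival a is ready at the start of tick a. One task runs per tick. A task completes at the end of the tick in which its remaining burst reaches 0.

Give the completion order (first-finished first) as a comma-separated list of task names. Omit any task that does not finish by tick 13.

completion order = H, E, C

t=0: vr[C=0 E=0] → run C
t=1: vr[C=1024/2501 E=0 H=0] → run E
t=2: vr[C=1024/2501 E=512/263 H=0] → run H
t=3: vr[C=1024/2501 E=512/263 H=512/793] → run C
t=4: vr[C=2048/2501 E=512/263 H=512/793] → run H
t=5: vr[C=2048/2501 E=512/263 H=1024/793] → run C
t=6: vr[C=3072/2501 E=512/263 H=1024/793] → run C
t=7: vr[C=4096/2501 E=512/263 H=1024/793] → run H
t=8: vr[C=4096/2501 E=512/263] → run C
t=9: vr[C=5120/2501 E=512/263] → run E
t=10: vr[C=5120/2501] → run C
t=11: vr[C=6144/2501] → run C
t=12: vr[C=7168/2501] → run C
t=13: (idle)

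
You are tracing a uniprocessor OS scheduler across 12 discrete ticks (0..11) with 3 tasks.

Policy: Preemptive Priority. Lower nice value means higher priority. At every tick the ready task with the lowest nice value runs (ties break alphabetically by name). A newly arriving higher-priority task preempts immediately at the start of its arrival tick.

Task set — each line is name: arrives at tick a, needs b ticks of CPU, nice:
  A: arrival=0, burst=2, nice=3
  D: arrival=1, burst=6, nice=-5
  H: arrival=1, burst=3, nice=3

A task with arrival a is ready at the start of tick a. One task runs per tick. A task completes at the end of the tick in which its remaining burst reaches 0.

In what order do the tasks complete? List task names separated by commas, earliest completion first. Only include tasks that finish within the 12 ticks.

completion order = D, A, H

t=0: ready={A} → run A
t=1: ready={A,D,H} → run D
t=2: ready={A,D,H} → run D
t=3: ready={A,D,H} → run D
t=4: ready={A,D,H} → run D
t=5: ready={A,D,H} → run D
t=6: ready={A,D,H} → run D
t=7: ready={A,H} → run A
t=8: ready={H} → run H
t=9: ready={H} → run H
t=10: ready={H} → run H
t=11: (idle)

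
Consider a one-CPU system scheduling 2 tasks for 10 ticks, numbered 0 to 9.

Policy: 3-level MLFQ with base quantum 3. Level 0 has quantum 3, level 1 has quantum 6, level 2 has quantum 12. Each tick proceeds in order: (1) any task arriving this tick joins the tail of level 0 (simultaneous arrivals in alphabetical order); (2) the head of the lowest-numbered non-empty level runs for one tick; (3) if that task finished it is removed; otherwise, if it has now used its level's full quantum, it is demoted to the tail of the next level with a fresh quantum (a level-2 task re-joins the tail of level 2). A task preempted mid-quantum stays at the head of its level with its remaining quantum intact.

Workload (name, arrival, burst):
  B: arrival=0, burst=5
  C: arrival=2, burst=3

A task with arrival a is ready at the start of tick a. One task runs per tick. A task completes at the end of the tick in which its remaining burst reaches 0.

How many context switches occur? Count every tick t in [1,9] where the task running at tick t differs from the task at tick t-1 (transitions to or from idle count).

t=0: L0/L1/L2 = B/-/- → run B
t=1: L0/L1/L2 = B/-/- → run B
t=2: L0/L1/L2 = BC/-/- → run B
t=3: L0/L1/L2 = C/B/- → run C
t=4: L0/L1/L2 = C/B/- → run C
t=5: L0/L1/L2 = C/B/- → run C
t=6: L0/L1/L2 = -/B/- → run B
t=7: L0/L1/L2 = -/B/- → run B
t=8: (idle)
t=9: (idle)

context switches = 3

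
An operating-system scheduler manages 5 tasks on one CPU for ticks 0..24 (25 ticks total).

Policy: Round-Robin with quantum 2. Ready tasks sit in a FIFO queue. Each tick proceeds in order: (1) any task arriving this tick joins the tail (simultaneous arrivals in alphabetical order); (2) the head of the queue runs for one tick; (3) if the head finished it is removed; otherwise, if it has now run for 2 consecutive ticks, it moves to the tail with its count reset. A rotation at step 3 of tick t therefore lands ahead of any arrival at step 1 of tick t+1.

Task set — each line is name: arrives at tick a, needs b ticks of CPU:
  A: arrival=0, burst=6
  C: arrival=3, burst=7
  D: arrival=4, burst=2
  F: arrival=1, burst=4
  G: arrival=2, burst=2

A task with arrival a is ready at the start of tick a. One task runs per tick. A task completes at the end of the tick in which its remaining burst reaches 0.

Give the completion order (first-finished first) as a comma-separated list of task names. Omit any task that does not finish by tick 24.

completion order = G, F, D, A, C

t=0: queue=[A] q_used=0 → run A
t=1: queue=[A,F] q_used=1 → run A
t=2: queue=[F,A,G] q_used=0 → run F
t=3: queue=[F,A,G,C] q_used=1 → run F
t=4: queue=[A,G,C,F,D] q_used=0 → run A
t=5: queue=[A,G,C,F,D] q_used=1 → run A
t=6: queue=[G,C,F,D,A] q_used=0 → run G
t=7: queue=[G,C,F,D,A] q_used=1 → run G
t=8: queue=[C,F,D,A] q_used=0 → run C
t=9: queue=[C,F,D,A] q_used=1 → run C
t=10: queue=[F,D,A,C] q_used=0 → run F
t=11: queue=[F,D,A,C] q_used=1 → run F
t=12: queue=[D,A,C] q_used=0 → run D
t=13: queue=[D,A,C] q_used=1 → run D
t=14: queue=[A,C] q_used=0 → run A
t=15: queue=[A,C] q_used=1 → run A
t=16: queue=[C] q_used=0 → run C
t=17: queue=[C] q_used=1 → run C
t=18: queue=[C] q_used=0 → run C
t=19: queue=[C] q_used=1 → run C
t=20: queue=[C] q_used=0 → run C
t=21: (idle)
t=22: (idle)
t=23: (idle)
t=24: (idle)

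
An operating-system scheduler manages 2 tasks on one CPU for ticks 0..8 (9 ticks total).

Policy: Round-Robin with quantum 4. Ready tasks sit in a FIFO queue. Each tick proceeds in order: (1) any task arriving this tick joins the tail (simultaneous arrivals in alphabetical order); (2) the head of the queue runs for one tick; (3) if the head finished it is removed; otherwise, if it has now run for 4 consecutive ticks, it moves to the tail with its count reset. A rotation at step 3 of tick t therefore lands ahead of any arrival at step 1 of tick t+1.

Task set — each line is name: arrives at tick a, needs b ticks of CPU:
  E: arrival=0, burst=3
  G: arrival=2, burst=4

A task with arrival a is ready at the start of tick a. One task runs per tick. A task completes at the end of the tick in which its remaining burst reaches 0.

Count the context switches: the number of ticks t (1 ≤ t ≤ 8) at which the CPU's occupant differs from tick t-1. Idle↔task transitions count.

t=0: queue=[E] q_used=0 → run E
t=1: queue=[E] q_used=1 → run E
t=2: queue=[E,G] q_used=2 → run E
t=3: queue=[G] q_used=0 → run G
t=4: queue=[G] q_used=1 → run G
t=5: queue=[G] q_used=2 → run G
t=6: queue=[G] q_used=3 → run G
t=7: (idle)
t=8: (idle)

context switches = 2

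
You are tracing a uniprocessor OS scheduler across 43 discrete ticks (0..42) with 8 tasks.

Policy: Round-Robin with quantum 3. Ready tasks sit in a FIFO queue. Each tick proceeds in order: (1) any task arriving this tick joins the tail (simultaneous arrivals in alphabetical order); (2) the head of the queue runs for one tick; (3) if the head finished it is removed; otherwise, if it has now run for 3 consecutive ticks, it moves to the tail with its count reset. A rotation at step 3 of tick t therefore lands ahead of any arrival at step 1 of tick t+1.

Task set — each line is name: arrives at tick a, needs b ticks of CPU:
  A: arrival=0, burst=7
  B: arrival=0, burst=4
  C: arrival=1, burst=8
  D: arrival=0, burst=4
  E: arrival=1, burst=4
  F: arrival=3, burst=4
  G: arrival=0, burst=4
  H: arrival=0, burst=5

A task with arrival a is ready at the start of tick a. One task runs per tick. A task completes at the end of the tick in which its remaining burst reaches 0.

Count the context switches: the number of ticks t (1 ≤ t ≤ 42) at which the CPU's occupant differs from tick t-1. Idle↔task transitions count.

t=0: queue=[A,B,D,G,H] q_used=0 → run A
t=1: queue=[A,B,D,G,H,C,E] q_used=1 → run A
t=2: queue=[A,B,D,G,H,C,E] q_used=2 → run A
t=3: queue=[B,D,G,H,C,E,A,F] q_used=0 → run B
t=4: queue=[B,D,G,H,C,E,A,F] q_used=1 → run B
t=5: queue=[B,D,G,H,C,E,A,F] q_used=2 → run B
t=6: queue=[D,G,H,C,E,A,F,B] q_used=0 → run D
t=7: queue=[D,G,H,C,E,A,F,B] q_used=1 → run D
t=8: queue=[D,G,H,C,E,A,F,B] q_used=2 → run D
t=9: queue=[G,H,C,E,A,F,B,D] q_used=0 → run G
t=10: queue=[G,H,C,E,A,F,B,D] q_used=1 → run G
t=11: queue=[G,H,C,E,A,F,B,D] q_used=2 → run G
t=12: queue=[H,C,E,A,F,B,D,G] q_used=0 → run H
t=13: queue=[H,C,E,A,F,B,D,G] q_used=1 → run H
t=14: queue=[H,C,E,A,F,B,D,G] q_used=2 → run H
t=15: queue=[C,E,A,F,B,D,G,H] q_used=0 → run C
t=16: queue=[C,E,A,F,B,D,G,H] q_used=1 → run C
t=17: queue=[C,E,A,F,B,D,G,H] q_used=2 → run C
t=18: queue=[E,A,F,B,D,G,H,C] q_used=0 → run E
t=19: queue=[E,A,F,B,D,G,H,C] q_used=1 → run E
t=20: queue=[E,A,F,B,D,G,H,C] q_used=2 → run E
t=21: queue=[A,F,B,D,G,H,C,E] q_used=0 → run A
t=22: queue=[A,F,B,D,G,H,C,E] q_used=1 → run A
t=23: queue=[A,F,B,D,G,H,C,E] q_used=2 → run A
t=24: queue=[F,B,D,G,H,C,E,A] q_used=0 → run F
t=25: queue=[F,B,D,G,H,C,E,A] q_used=1 → run F
t=26: queue=[F,B,D,G,H,C,E,A] q_used=2 → run F
t=27: queue=[B,D,G,H,C,E,A,F] q_used=0 → run B
t=28: queue=[D,G,H,C,E,A,F] q_used=0 → run D
t=29: queue=[G,H,C,E,A,F] q_used=0 → run G
t=30: queue=[H,C,E,A,F] q_used=0 → run H
t=31: queue=[H,C,E,A,F] q_used=1 → run H
t=32: queue=[C,E,A,F] q_used=0 → run C
t=33: queue=[C,E,A,F] q_used=1 → run C
t=34: queue=[C,E,A,F] q_used=2 → run C
t=35: queue=[E,A,F,C] q_used=0 → run E
t=36: queue=[A,F,C] q_used=0 → run A
t=37: queue=[F,C] q_used=0 → run F
t=38: queue=[C] q_used=0 → run C
t=39: queue=[C] q_used=1 → run C
t=40: (idle)
t=41: (idle)
t=42: (idle)

context switches = 18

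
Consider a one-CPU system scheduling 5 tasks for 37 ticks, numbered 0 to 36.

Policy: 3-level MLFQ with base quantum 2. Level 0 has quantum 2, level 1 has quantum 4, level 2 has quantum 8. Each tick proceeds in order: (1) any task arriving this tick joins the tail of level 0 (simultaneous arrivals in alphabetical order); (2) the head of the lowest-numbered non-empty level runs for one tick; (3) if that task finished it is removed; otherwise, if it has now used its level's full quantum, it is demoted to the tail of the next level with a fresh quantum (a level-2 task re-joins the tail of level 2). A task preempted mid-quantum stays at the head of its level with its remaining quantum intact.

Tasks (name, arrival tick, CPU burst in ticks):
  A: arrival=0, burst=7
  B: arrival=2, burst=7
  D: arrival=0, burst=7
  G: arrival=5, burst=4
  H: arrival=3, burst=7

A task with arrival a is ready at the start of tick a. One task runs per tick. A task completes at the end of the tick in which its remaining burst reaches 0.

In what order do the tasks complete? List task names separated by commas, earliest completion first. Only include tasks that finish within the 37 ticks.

t=0: L0/L1/L2 = AD/-/- → run A
t=1: L0/L1/L2 = AD/-/- → run A
t=2: L0/L1/L2 = DB/A/- → run D
t=3: L0/L1/L2 = DBH/A/- → run D
t=4: L0/L1/L2 = BH/AD/- → run B
t=5: L0/L1/L2 = BHG/AD/- → run B
t=6: L0/L1/L2 = HG/ADB/- → run H
t=7: L0/L1/L2 = HG/ADB/- → run H
t=8: L0/L1/L2 = G/ADBH/- → run G
t=9: L0/L1/L2 = G/ADBH/- → run G
t=10: L0/L1/L2 = -/ADBHG/- → run A
t=11: L0/L1/L2 = -/ADBHG/- → run A
t=12: L0/L1/L2 = -/ADBHG/- → run A
t=13: L0/L1/L2 = -/ADBHG/- → run A
t=14: L0/L1/L2 = -/DBHG/A → run D
t=15: L0/L1/L2 = -/DBHG/A → run D
t=16: L0/L1/L2 = -/DBHG/A → run D
t=17: L0/L1/L2 = -/DBHG/A → run D
t=18: L0/L1/L2 = -/BHG/AD → run B
t=19: L0/L1/L2 = -/BHG/AD → run B
t=20: L0/L1/L2 = -/BHG/AD → run B
t=21: L0/L1/L2 = -/BHG/AD → run B
t=22: L0/L1/L2 = -/HG/ADB → run H
t=23: L0/L1/L2 = -/HG/ADB → run H
t=24: L0/L1/L2 = -/HG/ADB → run H
t=25: L0/L1/L2 = -/HG/ADB → run H
t=26: L0/L1/L2 = -/G/ADBH → run G
t=27: L0/L1/L2 = -/G/ADBH → run G
t=28: L0/L1/L2 = -/-/ADBH → run A
t=29: L0/L1/L2 = -/-/DBH → run D
t=30: L0/L1/L2 = -/-/BH → run B
t=31: L0/L1/L2 = -/-/H → run H
t=32: (idle)
t=33: (idle)
t=34: (idle)
t=35: (idle)
t=36: (idle)

completion order = G, A, D, B, H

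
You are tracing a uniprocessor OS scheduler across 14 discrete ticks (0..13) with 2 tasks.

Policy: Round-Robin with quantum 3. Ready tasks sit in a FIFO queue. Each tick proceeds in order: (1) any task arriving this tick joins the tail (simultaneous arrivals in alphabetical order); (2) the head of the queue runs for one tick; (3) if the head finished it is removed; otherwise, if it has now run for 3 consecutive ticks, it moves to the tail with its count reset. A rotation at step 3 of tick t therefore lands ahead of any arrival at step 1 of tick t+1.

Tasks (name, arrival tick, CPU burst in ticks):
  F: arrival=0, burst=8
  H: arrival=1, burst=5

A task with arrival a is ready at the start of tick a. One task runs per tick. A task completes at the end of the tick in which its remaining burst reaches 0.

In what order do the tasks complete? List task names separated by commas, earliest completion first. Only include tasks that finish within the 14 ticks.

t=0: queue=[F] q_used=0 → run F
t=1: queue=[F,H] q_used=1 → run F
t=2: queue=[F,H] q_used=2 → run F
t=3: queue=[H,F] q_used=0 → run H
t=4: queue=[H,F] q_used=1 → run H
t=5: queue=[H,F] q_used=2 → run H
t=6: queue=[F,H] q_used=0 → run F
t=7: queue=[F,H] q_used=1 → run F
t=8: queue=[F,H] q_used=2 → run F
t=9: queue=[H,F] q_used=0 → run H
t=10: queue=[H,F] q_used=1 → run H
t=11: queue=[F] q_used=0 → run F
t=12: queue=[F] q_used=1 → run F
t=13: (idle)

completion order = H, F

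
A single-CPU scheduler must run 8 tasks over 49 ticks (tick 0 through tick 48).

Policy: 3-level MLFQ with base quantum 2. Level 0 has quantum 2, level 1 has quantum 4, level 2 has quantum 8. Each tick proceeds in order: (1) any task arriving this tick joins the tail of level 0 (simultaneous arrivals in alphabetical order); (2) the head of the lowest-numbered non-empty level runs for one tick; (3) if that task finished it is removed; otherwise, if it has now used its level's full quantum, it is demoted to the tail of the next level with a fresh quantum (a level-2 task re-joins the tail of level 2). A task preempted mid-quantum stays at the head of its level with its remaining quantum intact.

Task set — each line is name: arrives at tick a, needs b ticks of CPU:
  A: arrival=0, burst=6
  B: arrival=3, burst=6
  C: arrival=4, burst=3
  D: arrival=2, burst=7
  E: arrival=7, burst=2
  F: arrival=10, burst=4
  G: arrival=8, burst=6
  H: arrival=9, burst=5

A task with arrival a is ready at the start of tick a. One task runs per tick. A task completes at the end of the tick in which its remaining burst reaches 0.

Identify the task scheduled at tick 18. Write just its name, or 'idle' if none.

t=0: L0/L1/L2 = A/-/- → run A
t=1: L0/L1/L2 = A/-/- → run A
t=2: L0/L1/L2 = D/A/- → run D
t=3: L0/L1/L2 = DB/A/- → run D
t=4: L0/L1/L2 = BC/AD/- → run B
t=5: L0/L1/L2 = BC/AD/- → run B
t=6: L0/L1/L2 = C/ADB/- → run C
t=7: L0/L1/L2 = CE/ADB/- → run C
t=8: L0/L1/L2 = EG/ADBC/- → run E
t=9: L0/L1/L2 = EGH/ADBC/- → run E
t=10: L0/L1/L2 = GHF/ADBC/- → run G
t=11: L0/L1/L2 = GHF/ADBC/- → run G
t=12: L0/L1/L2 = HF/ADBCG/- → run H
t=13: L0/L1/L2 = HF/ADBCG/- → run H
t=14: L0/L1/L2 = F/ADBCGH/- → run F
t=15: L0/L1/L2 = F/ADBCGH/- → run F
t=16: L0/L1/L2 = -/ADBCGHF/- → run A
t=17: L0/L1/L2 = -/ADBCGHF/- → run A
t=18: L0/L1/L2 = -/ADBCGHF/- → run A
t=19: L0/L1/L2 = -/ADBCGHF/- → run A
t=20: L0/L1/L2 = -/DBCGHF/- → run D
t=21: L0/L1/L2 = -/DBCGHF/- → run D
t=22: L0/L1/L2 = -/DBCGHF/- → run D
t=23: L0/L1/L2 = -/DBCGHF/- → run D
t=24: L0/L1/L2 = -/BCGHF/D → run B
t=25: L0/L1/L2 = -/BCGHF/D → run B
t=26: L0/L1/L2 = -/BCGHF/D → run B
t=27: L0/L1/L2 = -/BCGHF/D → run B
t=28: L0/L1/L2 = -/CGHF/D → run C
t=29: L0/L1/L2 = -/GHF/D → run G
t=30: L0/L1/L2 = -/GHF/D → run G
t=31: L0/L1/L2 = -/GHF/D → run G
t=32: L0/L1/L2 = -/GHF/D → run G
t=33: L0/L1/L2 = -/HF/D → run H
t=34: L0/L1/L2 = -/HF/D → run H
t=35: L0/L1/L2 = -/HF/D → run H
t=36: L0/L1/L2 = -/F/D → run F
t=37: L0/L1/L2 = -/F/D → run F
t=38: L0/L1/L2 = -/-/D → run D
t=39: (idle)
t=40: (idle)
t=41: (idle)
t=42: (idle)
t=43: (idle)
t=44: (idle)
t=45: (idle)
t=46: (idle)
t=47: (idle)
t=48: (idle)

running at tick 18 = A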